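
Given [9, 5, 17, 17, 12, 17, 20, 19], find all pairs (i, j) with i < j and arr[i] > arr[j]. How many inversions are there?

Finding inversions in [9, 5, 17, 17, 12, 17, 20, 19]:

(0, 1): arr[0]=9 > arr[1]=5
(2, 4): arr[2]=17 > arr[4]=12
(3, 4): arr[3]=17 > arr[4]=12
(6, 7): arr[6]=20 > arr[7]=19

Total inversions: 4

The array has 4 inversion(s): (0,1), (2,4), (3,4), (6,7). Each pair (i,j) satisfies i < j and arr[i] > arr[j].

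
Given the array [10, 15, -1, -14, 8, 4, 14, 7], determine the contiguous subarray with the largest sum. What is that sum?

Using Kadane's algorithm on [10, 15, -1, -14, 8, 4, 14, 7]:

Scanning through the array:
Position 1 (value 15): max_ending_here = 25, max_so_far = 25
Position 2 (value -1): max_ending_here = 24, max_so_far = 25
Position 3 (value -14): max_ending_here = 10, max_so_far = 25
Position 4 (value 8): max_ending_here = 18, max_so_far = 25
Position 5 (value 4): max_ending_here = 22, max_so_far = 25
Position 6 (value 14): max_ending_here = 36, max_so_far = 36
Position 7 (value 7): max_ending_here = 43, max_so_far = 43

Maximum subarray: [10, 15, -1, -14, 8, 4, 14, 7]
Maximum sum: 43

The maximum subarray is [10, 15, -1, -14, 8, 4, 14, 7] with sum 43. This subarray runs from index 0 to index 7.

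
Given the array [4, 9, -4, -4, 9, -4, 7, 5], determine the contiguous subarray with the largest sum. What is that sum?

Using Kadane's algorithm on [4, 9, -4, -4, 9, -4, 7, 5]:

Scanning through the array:
Position 1 (value 9): max_ending_here = 13, max_so_far = 13
Position 2 (value -4): max_ending_here = 9, max_so_far = 13
Position 3 (value -4): max_ending_here = 5, max_so_far = 13
Position 4 (value 9): max_ending_here = 14, max_so_far = 14
Position 5 (value -4): max_ending_here = 10, max_so_far = 14
Position 6 (value 7): max_ending_here = 17, max_so_far = 17
Position 7 (value 5): max_ending_here = 22, max_so_far = 22

Maximum subarray: [4, 9, -4, -4, 9, -4, 7, 5]
Maximum sum: 22

The maximum subarray is [4, 9, -4, -4, 9, -4, 7, 5] with sum 22. This subarray runs from index 0 to index 7.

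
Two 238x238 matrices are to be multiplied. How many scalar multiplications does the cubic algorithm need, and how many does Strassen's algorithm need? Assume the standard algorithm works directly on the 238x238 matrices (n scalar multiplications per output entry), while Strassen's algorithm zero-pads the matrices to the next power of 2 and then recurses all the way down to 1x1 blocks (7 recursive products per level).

Matrix multiplication for 238x238 matrices:

Strassen's algorithm requires power-of-2 dimensions. Pad 238x238 to 256x256 (next power of 2).

Standard algorithm: 238^3 = 13481272 multiplications
Strassen's algorithm: 7^(log2(256)) = 7^8 = 5764801 multiplications
Savings: 13481272 - 5764801 = 7716471 multiplications

Standard: 13481272 multiplications (238^3). Strassen: 5764801 multiplications (7^8, after padding to 256x256). Strassen reduces 8 recursive multiplications to 7 at each level.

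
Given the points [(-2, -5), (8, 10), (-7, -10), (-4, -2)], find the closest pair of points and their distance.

Computing all pairwise distances among 4 points:

d((-2, -5), (8, 10)) = 18.0278
d((-2, -5), (-7, -10)) = 7.0711
d((-2, -5), (-4, -2)) = 3.6056 <-- minimum
d((8, 10), (-7, -10)) = 25.0
d((8, 10), (-4, -2)) = 16.9706
d((-7, -10), (-4, -2)) = 8.544

Closest pair: (-2, -5) and (-4, -2) with distance 3.6056

The closest pair is (-2, -5) and (-4, -2) with Euclidean distance 3.6056. For 4 points, brute-force pairwise comparison is shown above. For large n, the divide-and-conquer algorithm (sort by x, recurse on halves, check the dividing strip) achieves O(n log n).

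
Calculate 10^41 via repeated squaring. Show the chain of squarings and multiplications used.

Computing 10^41 by squaring (build up from 10^1; each line after the first costs one multiplication):

10^1 = 10
10^2 = (10^1)^2 = 10^2 = 100
10^4 = (10^2)^2 = 100^2 = 10000
10^5 = 10 * 10^4 = 10 * 10000 = 100000
10^10 = (10^5)^2 = 100000^2 = 10000000000
10^20 = (10^10)^2 = 10000000000^2 = 100000000000000000000
10^40 = (10^20)^2 = 100000000000000000000^2 = 10000000000000000000000000000000000000000
10^41 = 10 * 10^40 = 10 * 10000000000000000000000000000000000000000 = 100000000000000000000000000000000000000000

Result: 100000000000000000000000000000000000000000
Multiplications needed: 7 (7 lines after 10^1)

10^41 = 100000000000000000000000000000000000000000. Using exponentiation by squaring, this requires 7 multiplications. The key idea: if the exponent is even, square the half-power; if odd, multiply by the base once.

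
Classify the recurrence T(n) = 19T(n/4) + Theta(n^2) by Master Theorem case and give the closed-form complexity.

Master Theorem for T(n) = 19T(n/4) + O(n^2):

a = 19, b = 4, c = 2
log_b(a) = log_4(19) = 2.1240

Case 1: c = 2 < log_4(19) = 2.1240
T(n) = O(n^(log_4 19))

For T(n) = 19T(n/4) + O(n^2): log_4(19) = 2.1240. This is Case 1 of the Master Theorem (c < log_b(a), work dominated by leaves), giving O(n^(log_4 19)).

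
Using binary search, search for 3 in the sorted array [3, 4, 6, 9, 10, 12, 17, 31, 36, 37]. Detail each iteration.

Binary search for 3 in [3, 4, 6, 9, 10, 12, 17, 31, 36, 37]:

lo=0, hi=9, mid=4, arr[mid]=10 -> 10 > 3, search left half
lo=0, hi=3, mid=1, arr[mid]=4 -> 4 > 3, search left half
lo=0, hi=0, mid=0, arr[mid]=3 -> Found target at index 0!

Binary search finds 3 at index 0 after 3 comparisons. The search repeatedly halves the search space by comparing with the middle element.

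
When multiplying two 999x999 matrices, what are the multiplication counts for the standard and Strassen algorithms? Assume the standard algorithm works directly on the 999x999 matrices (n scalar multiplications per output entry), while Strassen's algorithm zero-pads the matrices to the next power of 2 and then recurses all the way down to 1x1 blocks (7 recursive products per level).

Matrix multiplication for 999x999 matrices:

Strassen's algorithm requires power-of-2 dimensions. Pad 999x999 to 1024x1024 (next power of 2).

Standard algorithm: 999^3 = 997002999 multiplications
Strassen's algorithm: 7^(log2(1024)) = 7^10 = 282475249 multiplications
Savings: 997002999 - 282475249 = 714527750 multiplications

Standard: 997002999 multiplications (999^3). Strassen: 282475249 multiplications (7^10, after padding to 1024x1024). Strassen reduces 8 recursive multiplications to 7 at each level.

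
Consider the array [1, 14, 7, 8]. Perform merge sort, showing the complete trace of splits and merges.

Merge sort trace:

Split: [1, 14, 7, 8] -> [1, 14] and [7, 8]
  Split: [1, 14] -> [1] and [14]
  Merge: [1] + [14] -> [1, 14]
  Split: [7, 8] -> [7] and [8]
  Merge: [7] + [8] -> [7, 8]
Merge: [1, 14] + [7, 8] -> [1, 7, 8, 14]

Final sorted array: [1, 7, 8, 14]

The merge sort proceeds by recursively splitting the array and merging sorted halves.
After all merges, the sorted array is [1, 7, 8, 14].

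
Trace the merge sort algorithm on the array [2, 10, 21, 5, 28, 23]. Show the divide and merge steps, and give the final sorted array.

Merge sort trace:

Split: [2, 10, 21, 5, 28, 23] -> [2, 10, 21] and [5, 28, 23]
  Split: [2, 10, 21] -> [2] and [10, 21]
    Split: [10, 21] -> [10] and [21]
    Merge: [10] + [21] -> [10, 21]
  Merge: [2] + [10, 21] -> [2, 10, 21]
  Split: [5, 28, 23] -> [5] and [28, 23]
    Split: [28, 23] -> [28] and [23]
    Merge: [28] + [23] -> [23, 28]
  Merge: [5] + [23, 28] -> [5, 23, 28]
Merge: [2, 10, 21] + [5, 23, 28] -> [2, 5, 10, 21, 23, 28]

Final sorted array: [2, 5, 10, 21, 23, 28]

The merge sort proceeds by recursively splitting the array and merging sorted halves.
After all merges, the sorted array is [2, 5, 10, 21, 23, 28].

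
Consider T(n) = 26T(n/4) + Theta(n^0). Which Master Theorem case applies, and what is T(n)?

Master Theorem for T(n) = 26T(n/4) + O(n^0):

a = 26, b = 4, c = 0
log_b(a) = log_4(26) = 2.3502

Case 1: c = 0 < log_4(26) = 2.3502
T(n) = O(n^(log_4 26))

For T(n) = 26T(n/4) + O(n^0): log_4(26) = 2.3502. This is Case 1 of the Master Theorem (c < log_b(a), work dominated by leaves), giving O(n^(log_4 26)).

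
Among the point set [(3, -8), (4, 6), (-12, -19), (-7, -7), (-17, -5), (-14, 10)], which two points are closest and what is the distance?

Computing all pairwise distances among 6 points:

d((3, -8), (4, 6)) = 14.0357
d((3, -8), (-12, -19)) = 18.6011
d((3, -8), (-7, -7)) = 10.0499 <-- minimum
d((3, -8), (-17, -5)) = 20.2237
d((3, -8), (-14, 10)) = 24.7588
d((4, 6), (-12, -19)) = 29.6816
d((4, 6), (-7, -7)) = 17.0294
d((4, 6), (-17, -5)) = 23.7065
d((4, 6), (-14, 10)) = 18.4391
d((-12, -19), (-7, -7)) = 13.0
d((-12, -19), (-17, -5)) = 14.8661
d((-12, -19), (-14, 10)) = 29.0689
d((-7, -7), (-17, -5)) = 10.198
d((-7, -7), (-14, 10)) = 18.3848
d((-17, -5), (-14, 10)) = 15.2971

Closest pair: (3, -8) and (-7, -7) with distance 10.0499

The closest pair is (3, -8) and (-7, -7) with Euclidean distance 10.0499. For 6 points, brute-force pairwise comparison is shown above. For large n, the divide-and-conquer algorithm (sort by x, recurse on halves, check the dividing strip) achieves O(n log n).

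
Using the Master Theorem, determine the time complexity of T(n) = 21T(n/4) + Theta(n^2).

Master Theorem for T(n) = 21T(n/4) + O(n^2):

a = 21, b = 4, c = 2
log_b(a) = log_4(21) = 2.1962

Case 1: c = 2 < log_4(21) = 2.1962
T(n) = O(n^(log_4 21))

For T(n) = 21T(n/4) + O(n^2): log_4(21) = 2.1962. This is Case 1 of the Master Theorem (c < log_b(a), work dominated by leaves), giving O(n^(log_4 21)).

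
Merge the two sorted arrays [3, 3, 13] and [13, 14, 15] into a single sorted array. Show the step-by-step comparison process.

Merging process:

Compare 3 vs 13: take 3 from left. Merged: [3]
Compare 3 vs 13: take 3 from left. Merged: [3, 3]
Compare 13 vs 13: take 13 from left. Merged: [3, 3, 13]
Append remaining from right: [13, 14, 15]. Merged: [3, 3, 13, 13, 14, 15]

Final merged array: [3, 3, 13, 13, 14, 15]
Total comparisons: 3

The merged array is [3, 3, 13, 13, 14, 15], requiring 3 comparisons. The merge step runs in O(n) time where n is the total number of elements.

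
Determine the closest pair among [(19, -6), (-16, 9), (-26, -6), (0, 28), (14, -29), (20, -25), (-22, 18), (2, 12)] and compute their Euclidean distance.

Computing all pairwise distances among 8 points:

d((19, -6), (-16, 9)) = 38.0789
d((19, -6), (-26, -6)) = 45.0
d((19, -6), (0, 28)) = 38.9487
d((19, -6), (14, -29)) = 23.5372
d((19, -6), (20, -25)) = 19.0263
d((19, -6), (-22, 18)) = 47.5079
d((19, -6), (2, 12)) = 24.7588
d((-16, 9), (-26, -6)) = 18.0278
d((-16, 9), (0, 28)) = 24.8395
d((-16, 9), (14, -29)) = 48.4149
d((-16, 9), (20, -25)) = 49.5177
d((-16, 9), (-22, 18)) = 10.8167
d((-16, 9), (2, 12)) = 18.2483
d((-26, -6), (0, 28)) = 42.8019
d((-26, -6), (14, -29)) = 46.1411
d((-26, -6), (20, -25)) = 49.7695
d((-26, -6), (-22, 18)) = 24.3311
d((-26, -6), (2, 12)) = 33.2866
d((0, 28), (14, -29)) = 58.6941
d((0, 28), (20, -25)) = 56.648
d((0, 28), (-22, 18)) = 24.1661
d((0, 28), (2, 12)) = 16.1245
d((14, -29), (20, -25)) = 7.2111 <-- minimum
d((14, -29), (-22, 18)) = 59.203
d((14, -29), (2, 12)) = 42.72
d((20, -25), (-22, 18)) = 60.1082
d((20, -25), (2, 12)) = 41.1461
d((-22, 18), (2, 12)) = 24.7386

Closest pair: (14, -29) and (20, -25) with distance 7.2111

The closest pair is (14, -29) and (20, -25) with Euclidean distance 7.2111. For 8 points, brute-force pairwise comparison is shown above. For large n, the divide-and-conquer algorithm (sort by x, recurse on halves, check the dividing strip) achieves O(n log n).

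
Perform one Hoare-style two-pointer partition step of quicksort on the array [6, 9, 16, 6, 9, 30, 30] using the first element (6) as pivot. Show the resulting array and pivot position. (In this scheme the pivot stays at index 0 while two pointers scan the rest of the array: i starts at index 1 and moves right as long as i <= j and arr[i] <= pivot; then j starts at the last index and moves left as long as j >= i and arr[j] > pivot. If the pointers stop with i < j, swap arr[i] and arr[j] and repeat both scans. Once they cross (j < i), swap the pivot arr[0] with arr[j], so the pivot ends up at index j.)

Hoare-style two-pointer partition with pivot = 6:

Initial array: [6, 9, 16, 6, 9, 30, 30]

Pointers start at i = 1, j = 6.
i stops at index 1 (arr[1]=9 > 6), j stops at index 3 (arr[3]=6 <= 6): swap arr[1] and arr[3], array becomes [6, 6, 16, 9, 9, 30, 30]
i ends at 2, j ends at 1: the pointers have crossed (j < i), so scanning stops.

Swap pivot arr[0] with arr[1] to place pivot at position 1: [6, 6, 16, 9, 9, 30, 30]
Pivot position: 1

After partitioning with pivot 6, the array becomes [6, 6, 16, 9, 9, 30, 30]. The pivot is placed at index 1. All elements to the left of the pivot are <= 6, and all elements to the right are > 6.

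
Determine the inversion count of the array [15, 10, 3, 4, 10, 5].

Finding inversions in [15, 10, 3, 4, 10, 5]:

(0, 1): arr[0]=15 > arr[1]=10
(0, 2): arr[0]=15 > arr[2]=3
(0, 3): arr[0]=15 > arr[3]=4
(0, 4): arr[0]=15 > arr[4]=10
(0, 5): arr[0]=15 > arr[5]=5
(1, 2): arr[1]=10 > arr[2]=3
(1, 3): arr[1]=10 > arr[3]=4
(1, 5): arr[1]=10 > arr[5]=5
(4, 5): arr[4]=10 > arr[5]=5

Total inversions: 9

The array has 9 inversion(s): (0,1), (0,2), (0,3), (0,4), (0,5), (1,2), (1,3), (1,5), (4,5). Each pair (i,j) satisfies i < j and arr[i] > arr[j].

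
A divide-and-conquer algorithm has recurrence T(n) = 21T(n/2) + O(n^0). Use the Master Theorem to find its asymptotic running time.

Master Theorem for T(n) = 21T(n/2) + O(n^0):

a = 21, b = 2, c = 0
log_b(a) = log_2(21) = 4.3923

Case 1: c = 0 < log_2(21) = 4.3923
T(n) = O(n^(log_2 21))

For T(n) = 21T(n/2) + O(n^0): log_2(21) = 4.3923. This is Case 1 of the Master Theorem (c < log_b(a), work dominated by leaves), giving O(n^(log_2 21)).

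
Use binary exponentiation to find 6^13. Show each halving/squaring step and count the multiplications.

Computing 6^13 by squaring (build up from 6^1; each line after the first costs one multiplication):

6^1 = 6
6^2 = (6^1)^2 = 6^2 = 36
6^3 = 6 * 6^2 = 6 * 36 = 216
6^6 = (6^3)^2 = 216^2 = 46656
6^12 = (6^6)^2 = 46656^2 = 2176782336
6^13 = 6 * 6^12 = 6 * 2176782336 = 13060694016

Result: 13060694016
Multiplications needed: 5 (5 lines after 6^1)

6^13 = 13060694016. Using exponentiation by squaring, this requires 5 multiplications. The key idea: if the exponent is even, square the half-power; if odd, multiply by the base once.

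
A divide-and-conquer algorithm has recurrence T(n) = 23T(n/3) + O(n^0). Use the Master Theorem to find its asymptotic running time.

Master Theorem for T(n) = 23T(n/3) + O(n^0):

a = 23, b = 3, c = 0
log_b(a) = log_3(23) = 2.8540

Case 1: c = 0 < log_3(23) = 2.8540
T(n) = O(n^(log_3 23))

For T(n) = 23T(n/3) + O(n^0): log_3(23) = 2.8540. This is Case 1 of the Master Theorem (c < log_b(a), work dominated by leaves), giving O(n^(log_3 23)).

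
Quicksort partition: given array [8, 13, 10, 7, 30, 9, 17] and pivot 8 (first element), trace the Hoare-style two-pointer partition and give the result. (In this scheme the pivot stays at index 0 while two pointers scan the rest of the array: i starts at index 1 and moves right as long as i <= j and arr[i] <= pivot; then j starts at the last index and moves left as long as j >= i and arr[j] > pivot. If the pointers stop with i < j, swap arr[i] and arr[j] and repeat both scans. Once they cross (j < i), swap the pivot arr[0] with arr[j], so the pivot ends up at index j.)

Hoare-style two-pointer partition with pivot = 8:

Initial array: [8, 13, 10, 7, 30, 9, 17]

Pointers start at i = 1, j = 6.
i stops at index 1 (arr[1]=13 > 8), j stops at index 3 (arr[3]=7 <= 8): swap arr[1] and arr[3], array becomes [8, 7, 10, 13, 30, 9, 17]
i ends at 2, j ends at 1: the pointers have crossed (j < i), so scanning stops.

Swap pivot arr[0] with arr[1] to place pivot at position 1: [7, 8, 10, 13, 30, 9, 17]
Pivot position: 1

After partitioning with pivot 8, the array becomes [7, 8, 10, 13, 30, 9, 17]. The pivot is placed at index 1. All elements to the left of the pivot are <= 8, and all elements to the right are > 8.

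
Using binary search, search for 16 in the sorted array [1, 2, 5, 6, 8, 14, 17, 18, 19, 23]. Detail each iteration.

Binary search for 16 in [1, 2, 5, 6, 8, 14, 17, 18, 19, 23]:

lo=0, hi=9, mid=4, arr[mid]=8 -> 8 < 16, search right half
lo=5, hi=9, mid=7, arr[mid]=18 -> 18 > 16, search left half
lo=5, hi=6, mid=5, arr[mid]=14 -> 14 < 16, search right half
lo=6, hi=6, mid=6, arr[mid]=17 -> 17 > 16, search left half
lo=6 > hi=5, target 16 not found

Binary search determines that 16 is not in the array after 4 comparisons. The search space was exhausted without finding the target.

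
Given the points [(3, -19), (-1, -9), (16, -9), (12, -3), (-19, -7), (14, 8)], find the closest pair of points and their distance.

Computing all pairwise distances among 6 points:

d((3, -19), (-1, -9)) = 10.7703
d((3, -19), (16, -9)) = 16.4012
d((3, -19), (12, -3)) = 18.3576
d((3, -19), (-19, -7)) = 25.0599
d((3, -19), (14, 8)) = 29.1548
d((-1, -9), (16, -9)) = 17.0
d((-1, -9), (12, -3)) = 14.3178
d((-1, -9), (-19, -7)) = 18.1108
d((-1, -9), (14, 8)) = 22.6716
d((16, -9), (12, -3)) = 7.2111 <-- minimum
d((16, -9), (-19, -7)) = 35.0571
d((16, -9), (14, 8)) = 17.1172
d((12, -3), (-19, -7)) = 31.257
d((12, -3), (14, 8)) = 11.1803
d((-19, -7), (14, 8)) = 36.2491

Closest pair: (16, -9) and (12, -3) with distance 7.2111

The closest pair is (16, -9) and (12, -3) with Euclidean distance 7.2111. For 6 points, brute-force pairwise comparison is shown above. For large n, the divide-and-conquer algorithm (sort by x, recurse on halves, check the dividing strip) achieves O(n log n).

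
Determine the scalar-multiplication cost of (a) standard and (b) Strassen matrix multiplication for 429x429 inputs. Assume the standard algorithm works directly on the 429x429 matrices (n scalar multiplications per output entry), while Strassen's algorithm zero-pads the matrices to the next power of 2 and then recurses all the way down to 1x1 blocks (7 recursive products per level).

Matrix multiplication for 429x429 matrices:

Strassen's algorithm requires power-of-2 dimensions. Pad 429x429 to 512x512 (next power of 2).

Standard algorithm: 429^3 = 78953589 multiplications
Strassen's algorithm: 7^(log2(512)) = 7^9 = 40353607 multiplications
Savings: 78953589 - 40353607 = 38599982 multiplications

Standard: 78953589 multiplications (429^3). Strassen: 40353607 multiplications (7^9, after padding to 512x512). Strassen reduces 8 recursive multiplications to 7 at each level.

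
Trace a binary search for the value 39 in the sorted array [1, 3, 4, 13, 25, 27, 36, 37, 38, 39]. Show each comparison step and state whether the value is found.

Binary search for 39 in [1, 3, 4, 13, 25, 27, 36, 37, 38, 39]:

lo=0, hi=9, mid=4, arr[mid]=25 -> 25 < 39, search right half
lo=5, hi=9, mid=7, arr[mid]=37 -> 37 < 39, search right half
lo=8, hi=9, mid=8, arr[mid]=38 -> 38 < 39, search right half
lo=9, hi=9, mid=9, arr[mid]=39 -> Found target at index 9!

Binary search finds 39 at index 9 after 4 comparisons. The search repeatedly halves the search space by comparing with the middle element.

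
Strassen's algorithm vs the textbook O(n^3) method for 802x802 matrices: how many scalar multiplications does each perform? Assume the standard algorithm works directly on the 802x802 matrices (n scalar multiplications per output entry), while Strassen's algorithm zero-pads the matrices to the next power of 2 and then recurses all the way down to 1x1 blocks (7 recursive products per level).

Matrix multiplication for 802x802 matrices:

Strassen's algorithm requires power-of-2 dimensions. Pad 802x802 to 1024x1024 (next power of 2).

Standard algorithm: 802^3 = 515849608 multiplications
Strassen's algorithm: 7^(log2(1024)) = 7^10 = 282475249 multiplications
Savings: 515849608 - 282475249 = 233374359 multiplications

Standard: 515849608 multiplications (802^3). Strassen: 282475249 multiplications (7^10, after padding to 1024x1024). Strassen reduces 8 recursive multiplications to 7 at each level.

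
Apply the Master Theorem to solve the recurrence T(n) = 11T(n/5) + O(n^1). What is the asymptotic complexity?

Master Theorem for T(n) = 11T(n/5) + O(n^1):

a = 11, b = 5, c = 1
log_b(a) = log_5(11) = 1.4899

Case 1: c = 1 < log_5(11) = 1.4899
T(n) = O(n^(log_5 11))

For T(n) = 11T(n/5) + O(n^1): log_5(11) = 1.4899. This is Case 1 of the Master Theorem (c < log_b(a), work dominated by leaves), giving O(n^(log_5 11)).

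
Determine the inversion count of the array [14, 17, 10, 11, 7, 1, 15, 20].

Finding inversions in [14, 17, 10, 11, 7, 1, 15, 20]:

(0, 2): arr[0]=14 > arr[2]=10
(0, 3): arr[0]=14 > arr[3]=11
(0, 4): arr[0]=14 > arr[4]=7
(0, 5): arr[0]=14 > arr[5]=1
(1, 2): arr[1]=17 > arr[2]=10
(1, 3): arr[1]=17 > arr[3]=11
(1, 4): arr[1]=17 > arr[4]=7
(1, 5): arr[1]=17 > arr[5]=1
(1, 6): arr[1]=17 > arr[6]=15
(2, 4): arr[2]=10 > arr[4]=7
(2, 5): arr[2]=10 > arr[5]=1
(3, 4): arr[3]=11 > arr[4]=7
(3, 5): arr[3]=11 > arr[5]=1
(4, 5): arr[4]=7 > arr[5]=1

Total inversions: 14

The array has 14 inversion(s): (0,2), (0,3), (0,4), (0,5), (1,2), (1,3), (1,4), (1,5), (1,6), (2,4), (2,5), (3,4), (3,5), (4,5). Each pair (i,j) satisfies i < j and arr[i] > arr[j].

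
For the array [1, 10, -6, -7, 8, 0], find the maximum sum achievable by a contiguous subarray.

Using Kadane's algorithm on [1, 10, -6, -7, 8, 0]:

Scanning through the array:
Position 1 (value 10): max_ending_here = 11, max_so_far = 11
Position 2 (value -6): max_ending_here = 5, max_so_far = 11
Position 3 (value -7): max_ending_here = -2, max_so_far = 11
Position 4 (value 8): max_ending_here = 8, max_so_far = 11
Position 5 (value 0): max_ending_here = 8, max_so_far = 11

Maximum subarray: [1, 10]
Maximum sum: 11

The maximum subarray is [1, 10] with sum 11. This subarray runs from index 0 to index 1.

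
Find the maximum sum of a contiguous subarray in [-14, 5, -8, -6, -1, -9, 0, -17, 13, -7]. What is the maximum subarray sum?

Using Kadane's algorithm on [-14, 5, -8, -6, -1, -9, 0, -17, 13, -7]:

Scanning through the array:
Position 1 (value 5): max_ending_here = 5, max_so_far = 5
Position 2 (value -8): max_ending_here = -3, max_so_far = 5
Position 3 (value -6): max_ending_here = -6, max_so_far = 5
Position 4 (value -1): max_ending_here = -1, max_so_far = 5
Position 5 (value -9): max_ending_here = -9, max_so_far = 5
Position 6 (value 0): max_ending_here = 0, max_so_far = 5
Position 7 (value -17): max_ending_here = -17, max_so_far = 5
Position 8 (value 13): max_ending_here = 13, max_so_far = 13
Position 9 (value -7): max_ending_here = 6, max_so_far = 13

Maximum subarray: [13]
Maximum sum: 13

The maximum subarray is [13] with sum 13. This subarray runs from index 8 to index 8.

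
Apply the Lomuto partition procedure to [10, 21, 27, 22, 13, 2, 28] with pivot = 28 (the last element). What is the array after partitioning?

Lomuto partition with pivot = 28:

Initial array: [10, 21, 27, 22, 13, 2, 28]

arr[0]=10 <= 28: swap with position 0, array becomes [10, 21, 27, 22, 13, 2, 28]
arr[1]=21 <= 28: swap with position 1, array becomes [10, 21, 27, 22, 13, 2, 28]
arr[2]=27 <= 28: swap with position 2, array becomes [10, 21, 27, 22, 13, 2, 28]
arr[3]=22 <= 28: swap with position 3, array becomes [10, 21, 27, 22, 13, 2, 28]
arr[4]=13 <= 28: swap with position 4, array becomes [10, 21, 27, 22, 13, 2, 28]
arr[5]=2 <= 28: swap with position 5, array becomes [10, 21, 27, 22, 13, 2, 28]

Place pivot at position 6: [10, 21, 27, 22, 13, 2, 28]
Pivot position: 6

After partitioning with pivot 28, the array becomes [10, 21, 27, 22, 13, 2, 28]. The pivot is placed at index 6. All elements to the left of the pivot are <= 28, and all elements to the right are > 28.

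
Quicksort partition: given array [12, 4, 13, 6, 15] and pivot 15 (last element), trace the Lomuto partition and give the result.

Lomuto partition with pivot = 15:

Initial array: [12, 4, 13, 6, 15]

arr[0]=12 <= 15: swap with position 0, array becomes [12, 4, 13, 6, 15]
arr[1]=4 <= 15: swap with position 1, array becomes [12, 4, 13, 6, 15]
arr[2]=13 <= 15: swap with position 2, array becomes [12, 4, 13, 6, 15]
arr[3]=6 <= 15: swap with position 3, array becomes [12, 4, 13, 6, 15]

Place pivot at position 4: [12, 4, 13, 6, 15]
Pivot position: 4

After partitioning with pivot 15, the array becomes [12, 4, 13, 6, 15]. The pivot is placed at index 4. All elements to the left of the pivot are <= 15, and all elements to the right are > 15.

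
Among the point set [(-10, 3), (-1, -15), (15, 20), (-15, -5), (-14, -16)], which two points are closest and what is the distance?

Computing all pairwise distances among 5 points:

d((-10, 3), (-1, -15)) = 20.1246
d((-10, 3), (15, 20)) = 30.2324
d((-10, 3), (-15, -5)) = 9.434 <-- minimum
d((-10, 3), (-14, -16)) = 19.4165
d((-1, -15), (15, 20)) = 38.4838
d((-1, -15), (-15, -5)) = 17.2047
d((-1, -15), (-14, -16)) = 13.0384
d((15, 20), (-15, -5)) = 39.0512
d((15, 20), (-14, -16)) = 46.2277
d((-15, -5), (-14, -16)) = 11.0454

Closest pair: (-10, 3) and (-15, -5) with distance 9.434

The closest pair is (-10, 3) and (-15, -5) with Euclidean distance 9.434. For 5 points, brute-force pairwise comparison is shown above. For large n, the divide-and-conquer algorithm (sort by x, recurse on halves, check the dividing strip) achieves O(n log n).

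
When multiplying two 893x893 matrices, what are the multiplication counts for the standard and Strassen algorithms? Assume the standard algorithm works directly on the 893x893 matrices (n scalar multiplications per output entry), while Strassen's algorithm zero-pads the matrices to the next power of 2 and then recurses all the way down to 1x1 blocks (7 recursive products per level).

Matrix multiplication for 893x893 matrices:

Strassen's algorithm requires power-of-2 dimensions. Pad 893x893 to 1024x1024 (next power of 2).

Standard algorithm: 893^3 = 712121957 multiplications
Strassen's algorithm: 7^(log2(1024)) = 7^10 = 282475249 multiplications
Savings: 712121957 - 282475249 = 429646708 multiplications

Standard: 712121957 multiplications (893^3). Strassen: 282475249 multiplications (7^10, after padding to 1024x1024). Strassen reduces 8 recursive multiplications to 7 at each level.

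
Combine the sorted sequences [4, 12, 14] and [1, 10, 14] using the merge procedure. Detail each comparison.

Merging process:

Compare 4 vs 1: take 1 from right. Merged: [1]
Compare 4 vs 10: take 4 from left. Merged: [1, 4]
Compare 12 vs 10: take 10 from right. Merged: [1, 4, 10]
Compare 12 vs 14: take 12 from left. Merged: [1, 4, 10, 12]
Compare 14 vs 14: take 14 from left. Merged: [1, 4, 10, 12, 14]
Append remaining from right: [14]. Merged: [1, 4, 10, 12, 14, 14]

Final merged array: [1, 4, 10, 12, 14, 14]
Total comparisons: 5

The merged array is [1, 4, 10, 12, 14, 14], requiring 5 comparisons. The merge step runs in O(n) time where n is the total number of elements.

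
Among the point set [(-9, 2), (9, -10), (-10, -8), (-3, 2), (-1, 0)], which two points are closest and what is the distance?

Computing all pairwise distances among 5 points:

d((-9, 2), (9, -10)) = 21.6333
d((-9, 2), (-10, -8)) = 10.0499
d((-9, 2), (-3, 2)) = 6.0
d((-9, 2), (-1, 0)) = 8.2462
d((9, -10), (-10, -8)) = 19.105
d((9, -10), (-3, 2)) = 16.9706
d((9, -10), (-1, 0)) = 14.1421
d((-10, -8), (-3, 2)) = 12.2066
d((-10, -8), (-1, 0)) = 12.0416
d((-3, 2), (-1, 0)) = 2.8284 <-- minimum

Closest pair: (-3, 2) and (-1, 0) with distance 2.8284

The closest pair is (-3, 2) and (-1, 0) with Euclidean distance 2.8284. For 5 points, brute-force pairwise comparison is shown above. For large n, the divide-and-conquer algorithm (sort by x, recurse on halves, check the dividing strip) achieves O(n log n).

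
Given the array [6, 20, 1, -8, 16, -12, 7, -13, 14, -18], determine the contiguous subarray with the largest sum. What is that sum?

Using Kadane's algorithm on [6, 20, 1, -8, 16, -12, 7, -13, 14, -18]:

Scanning through the array:
Position 1 (value 20): max_ending_here = 26, max_so_far = 26
Position 2 (value 1): max_ending_here = 27, max_so_far = 27
Position 3 (value -8): max_ending_here = 19, max_so_far = 27
Position 4 (value 16): max_ending_here = 35, max_so_far = 35
Position 5 (value -12): max_ending_here = 23, max_so_far = 35
Position 6 (value 7): max_ending_here = 30, max_so_far = 35
Position 7 (value -13): max_ending_here = 17, max_so_far = 35
Position 8 (value 14): max_ending_here = 31, max_so_far = 35
Position 9 (value -18): max_ending_here = 13, max_so_far = 35

Maximum subarray: [6, 20, 1, -8, 16]
Maximum sum: 35

The maximum subarray is [6, 20, 1, -8, 16] with sum 35. This subarray runs from index 0 to index 4.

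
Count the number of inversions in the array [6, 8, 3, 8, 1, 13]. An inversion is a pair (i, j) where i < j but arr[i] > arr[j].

Finding inversions in [6, 8, 3, 8, 1, 13]:

(0, 2): arr[0]=6 > arr[2]=3
(0, 4): arr[0]=6 > arr[4]=1
(1, 2): arr[1]=8 > arr[2]=3
(1, 4): arr[1]=8 > arr[4]=1
(2, 4): arr[2]=3 > arr[4]=1
(3, 4): arr[3]=8 > arr[4]=1

Total inversions: 6

The array has 6 inversion(s): (0,2), (0,4), (1,2), (1,4), (2,4), (3,4). Each pair (i,j) satisfies i < j and arr[i] > arr[j].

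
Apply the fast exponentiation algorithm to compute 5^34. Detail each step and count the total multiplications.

Computing 5^34 by squaring (build up from 5^1; each line after the first costs one multiplication):

5^1 = 5
5^2 = (5^1)^2 = 5^2 = 25
5^4 = (5^2)^2 = 25^2 = 625
5^8 = (5^4)^2 = 625^2 = 390625
5^16 = (5^8)^2 = 390625^2 = 152587890625
5^17 = 5 * 5^16 = 5 * 152587890625 = 762939453125
5^34 = (5^17)^2 = 762939453125^2 = 582076609134674072265625

Result: 582076609134674072265625
Multiplications needed: 6 (6 lines after 5^1)

5^34 = 582076609134674072265625. Using exponentiation by squaring, this requires 6 multiplications. The key idea: if the exponent is even, square the half-power; if odd, multiply by the base once.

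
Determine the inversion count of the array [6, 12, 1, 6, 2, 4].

Finding inversions in [6, 12, 1, 6, 2, 4]:

(0, 2): arr[0]=6 > arr[2]=1
(0, 4): arr[0]=6 > arr[4]=2
(0, 5): arr[0]=6 > arr[5]=4
(1, 2): arr[1]=12 > arr[2]=1
(1, 3): arr[1]=12 > arr[3]=6
(1, 4): arr[1]=12 > arr[4]=2
(1, 5): arr[1]=12 > arr[5]=4
(3, 4): arr[3]=6 > arr[4]=2
(3, 5): arr[3]=6 > arr[5]=4

Total inversions: 9

The array has 9 inversion(s): (0,2), (0,4), (0,5), (1,2), (1,3), (1,4), (1,5), (3,4), (3,5). Each pair (i,j) satisfies i < j and arr[i] > arr[j].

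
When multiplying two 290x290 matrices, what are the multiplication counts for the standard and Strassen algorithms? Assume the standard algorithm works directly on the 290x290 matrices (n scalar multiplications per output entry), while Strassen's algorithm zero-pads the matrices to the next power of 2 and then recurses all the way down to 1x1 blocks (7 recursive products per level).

Matrix multiplication for 290x290 matrices:

Strassen's algorithm requires power-of-2 dimensions. Pad 290x290 to 512x512 (next power of 2).

Standard algorithm: 290^3 = 24389000 multiplications
Strassen's algorithm: 7^(log2(512)) = 7^9 = 40353607 multiplications
Difference: 24389000 - 40353607 = -15964607 (Strassen uses MORE here due to padding overhead — for small or just-over-power-of-2 n, padding can outweigh the per-level savings)

Standard: 24389000 multiplications (290^3). Strassen: 40353607 multiplications (7^9, after padding to 512x512). Strassen reduces 8 recursive multiplications to 7 at each level.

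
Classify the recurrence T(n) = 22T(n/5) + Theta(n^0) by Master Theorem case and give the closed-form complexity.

Master Theorem for T(n) = 22T(n/5) + O(n^0):

a = 22, b = 5, c = 0
log_b(a) = log_5(22) = 1.9206

Case 1: c = 0 < log_5(22) = 1.9206
T(n) = O(n^(log_5 22))

For T(n) = 22T(n/5) + O(n^0): log_5(22) = 1.9206. This is Case 1 of the Master Theorem (c < log_b(a), work dominated by leaves), giving O(n^(log_5 22)).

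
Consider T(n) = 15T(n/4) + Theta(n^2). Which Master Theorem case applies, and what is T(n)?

Master Theorem for T(n) = 15T(n/4) + O(n^2):

a = 15, b = 4, c = 2
log_b(a) = log_4(15) = 1.9534

Case 3: c = 2 > log_4(15) = 1.9534
T(n) = O(n^2) = O(n^2)

For T(n) = 15T(n/4) + O(n^2): log_4(15) = 1.9534. This is Case 3 of the Master Theorem (c > log_b(a), work dominated by root), giving O(n^2).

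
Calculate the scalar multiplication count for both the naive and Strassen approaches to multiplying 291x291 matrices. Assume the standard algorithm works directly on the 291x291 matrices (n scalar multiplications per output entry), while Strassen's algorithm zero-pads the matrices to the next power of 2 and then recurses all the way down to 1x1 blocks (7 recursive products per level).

Matrix multiplication for 291x291 matrices:

Strassen's algorithm requires power-of-2 dimensions. Pad 291x291 to 512x512 (next power of 2).

Standard algorithm: 291^3 = 24642171 multiplications
Strassen's algorithm: 7^(log2(512)) = 7^9 = 40353607 multiplications
Difference: 24642171 - 40353607 = -15711436 (Strassen uses MORE here due to padding overhead — for small or just-over-power-of-2 n, padding can outweigh the per-level savings)

Standard: 24642171 multiplications (291^3). Strassen: 40353607 multiplications (7^9, after padding to 512x512). Strassen reduces 8 recursive multiplications to 7 at each level.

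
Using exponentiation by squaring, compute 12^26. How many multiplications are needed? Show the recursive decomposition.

Computing 12^26 by squaring (build up from 12^1; each line after the first costs one multiplication):

12^1 = 12
12^2 = (12^1)^2 = 12^2 = 144
12^3 = 12 * 12^2 = 12 * 144 = 1728
12^6 = (12^3)^2 = 1728^2 = 2985984
12^12 = (12^6)^2 = 2985984^2 = 8916100448256
12^13 = 12 * 12^12 = 12 * 8916100448256 = 106993205379072
12^26 = (12^13)^2 = 106993205379072^2 = 11447545997288281555215581184

Result: 11447545997288281555215581184
Multiplications needed: 6 (6 lines after 12^1)

12^26 = 11447545997288281555215581184. Using exponentiation by squaring, this requires 6 multiplications. The key idea: if the exponent is even, square the half-power; if odd, multiply by the base once.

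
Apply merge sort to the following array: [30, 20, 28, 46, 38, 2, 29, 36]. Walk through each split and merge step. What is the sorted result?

Merge sort trace:

Split: [30, 20, 28, 46, 38, 2, 29, 36] -> [30, 20, 28, 46] and [38, 2, 29, 36]
  Split: [30, 20, 28, 46] -> [30, 20] and [28, 46]
    Split: [30, 20] -> [30] and [20]
    Merge: [30] + [20] -> [20, 30]
    Split: [28, 46] -> [28] and [46]
    Merge: [28] + [46] -> [28, 46]
  Merge: [20, 30] + [28, 46] -> [20, 28, 30, 46]
  Split: [38, 2, 29, 36] -> [38, 2] and [29, 36]
    Split: [38, 2] -> [38] and [2]
    Merge: [38] + [2] -> [2, 38]
    Split: [29, 36] -> [29] and [36]
    Merge: [29] + [36] -> [29, 36]
  Merge: [2, 38] + [29, 36] -> [2, 29, 36, 38]
Merge: [20, 28, 30, 46] + [2, 29, 36, 38] -> [2, 20, 28, 29, 30, 36, 38, 46]

Final sorted array: [2, 20, 28, 29, 30, 36, 38, 46]

The merge sort proceeds by recursively splitting the array and merging sorted halves.
After all merges, the sorted array is [2, 20, 28, 29, 30, 36, 38, 46].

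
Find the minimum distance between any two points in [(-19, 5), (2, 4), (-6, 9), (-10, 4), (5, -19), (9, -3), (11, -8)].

Computing all pairwise distances among 7 points:

d((-19, 5), (2, 4)) = 21.0238
d((-19, 5), (-6, 9)) = 13.6015
d((-19, 5), (-10, 4)) = 9.0554
d((-19, 5), (5, -19)) = 33.9411
d((-19, 5), (9, -3)) = 29.1204
d((-19, 5), (11, -8)) = 32.6956
d((2, 4), (-6, 9)) = 9.434
d((2, 4), (-10, 4)) = 12.0
d((2, 4), (5, -19)) = 23.1948
d((2, 4), (9, -3)) = 9.8995
d((2, 4), (11, -8)) = 15.0
d((-6, 9), (-10, 4)) = 6.4031
d((-6, 9), (5, -19)) = 30.0832
d((-6, 9), (9, -3)) = 19.2094
d((-6, 9), (11, -8)) = 24.0416
d((-10, 4), (5, -19)) = 27.4591
d((-10, 4), (9, -3)) = 20.2485
d((-10, 4), (11, -8)) = 24.1868
d((5, -19), (9, -3)) = 16.4924
d((5, -19), (11, -8)) = 12.53
d((9, -3), (11, -8)) = 5.3852 <-- minimum

Closest pair: (9, -3) and (11, -8) with distance 5.3852

The closest pair is (9, -3) and (11, -8) with Euclidean distance 5.3852. For 7 points, brute-force pairwise comparison is shown above. For large n, the divide-and-conquer algorithm (sort by x, recurse on halves, check the dividing strip) achieves O(n log n).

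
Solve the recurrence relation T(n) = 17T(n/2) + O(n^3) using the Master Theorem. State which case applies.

Master Theorem for T(n) = 17T(n/2) + O(n^3):

a = 17, b = 2, c = 3
log_b(a) = log_2(17) = 4.0875

Case 1: c = 3 < log_2(17) = 4.0875
T(n) = O(n^(log_2 17))

For T(n) = 17T(n/2) + O(n^3): log_2(17) = 4.0875. This is Case 1 of the Master Theorem (c < log_b(a), work dominated by leaves), giving O(n^(log_2 17)).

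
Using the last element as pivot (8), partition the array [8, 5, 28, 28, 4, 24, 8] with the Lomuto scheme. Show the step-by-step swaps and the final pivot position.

Lomuto partition with pivot = 8:

Initial array: [8, 5, 28, 28, 4, 24, 8]

arr[0]=8 <= 8: swap with position 0, array becomes [8, 5, 28, 28, 4, 24, 8]
arr[1]=5 <= 8: swap with position 1, array becomes [8, 5, 28, 28, 4, 24, 8]
arr[2]=28 > 8: no swap
arr[3]=28 > 8: no swap
arr[4]=4 <= 8: swap with position 2, array becomes [8, 5, 4, 28, 28, 24, 8]
arr[5]=24 > 8: no swap

Place pivot at position 3: [8, 5, 4, 8, 28, 24, 28]
Pivot position: 3

After partitioning with pivot 8, the array becomes [8, 5, 4, 8, 28, 24, 28]. The pivot is placed at index 3. All elements to the left of the pivot are <= 8, and all elements to the right are > 8.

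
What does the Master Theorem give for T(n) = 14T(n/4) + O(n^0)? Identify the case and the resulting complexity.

Master Theorem for T(n) = 14T(n/4) + O(n^0):

a = 14, b = 4, c = 0
log_b(a) = log_4(14) = 1.9037

Case 1: c = 0 < log_4(14) = 1.9037
T(n) = O(n^(log_4 14))

For T(n) = 14T(n/4) + O(n^0): log_4(14) = 1.9037. This is Case 1 of the Master Theorem (c < log_b(a), work dominated by leaves), giving O(n^(log_4 14)).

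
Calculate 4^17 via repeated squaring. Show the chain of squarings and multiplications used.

Computing 4^17 by squaring (build up from 4^1; each line after the first costs one multiplication):

4^1 = 4
4^2 = (4^1)^2 = 4^2 = 16
4^4 = (4^2)^2 = 16^2 = 256
4^8 = (4^4)^2 = 256^2 = 65536
4^16 = (4^8)^2 = 65536^2 = 4294967296
4^17 = 4 * 4^16 = 4 * 4294967296 = 17179869184

Result: 17179869184
Multiplications needed: 5 (5 lines after 4^1)

4^17 = 17179869184. Using exponentiation by squaring, this requires 5 multiplications. The key idea: if the exponent is even, square the half-power; if odd, multiply by the base once.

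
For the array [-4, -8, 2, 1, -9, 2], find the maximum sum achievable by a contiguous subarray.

Using Kadane's algorithm on [-4, -8, 2, 1, -9, 2]:

Scanning through the array:
Position 1 (value -8): max_ending_here = -8, max_so_far = -4
Position 2 (value 2): max_ending_here = 2, max_so_far = 2
Position 3 (value 1): max_ending_here = 3, max_so_far = 3
Position 4 (value -9): max_ending_here = -6, max_so_far = 3
Position 5 (value 2): max_ending_here = 2, max_so_far = 3

Maximum subarray: [2, 1]
Maximum sum: 3

The maximum subarray is [2, 1] with sum 3. This subarray runs from index 2 to index 3.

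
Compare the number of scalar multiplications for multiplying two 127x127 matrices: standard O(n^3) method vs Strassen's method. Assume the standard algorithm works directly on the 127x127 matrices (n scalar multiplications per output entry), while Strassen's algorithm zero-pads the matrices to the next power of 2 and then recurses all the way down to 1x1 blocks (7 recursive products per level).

Matrix multiplication for 127x127 matrices:

Strassen's algorithm requires power-of-2 dimensions. Pad 127x127 to 128x128 (next power of 2).

Standard algorithm: 127^3 = 2048383 multiplications
Strassen's algorithm: 7^(log2(128)) = 7^7 = 823543 multiplications
Savings: 2048383 - 823543 = 1224840 multiplications

Standard: 2048383 multiplications (127^3). Strassen: 823543 multiplications (7^7, after padding to 128x128). Strassen reduces 8 recursive multiplications to 7 at each level.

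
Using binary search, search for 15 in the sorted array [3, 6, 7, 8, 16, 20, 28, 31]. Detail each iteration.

Binary search for 15 in [3, 6, 7, 8, 16, 20, 28, 31]:

lo=0, hi=7, mid=3, arr[mid]=8 -> 8 < 15, search right half
lo=4, hi=7, mid=5, arr[mid]=20 -> 20 > 15, search left half
lo=4, hi=4, mid=4, arr[mid]=16 -> 16 > 15, search left half
lo=4 > hi=3, target 15 not found

Binary search determines that 15 is not in the array after 3 comparisons. The search space was exhausted without finding the target.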